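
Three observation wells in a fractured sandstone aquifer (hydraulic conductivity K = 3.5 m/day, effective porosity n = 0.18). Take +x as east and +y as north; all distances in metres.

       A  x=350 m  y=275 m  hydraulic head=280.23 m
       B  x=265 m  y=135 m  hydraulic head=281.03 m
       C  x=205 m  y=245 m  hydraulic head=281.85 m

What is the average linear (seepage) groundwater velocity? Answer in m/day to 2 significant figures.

Differences from A: to B (Δx, Δy, Δh) = (-85, -140, +0.80); to C = (-145, -30, +1.62).
Solve a·Δx + b·Δy = Δh: det = (-85)·(-30) − (-145)·(-140) = -17750.
∂h/∂x = [(+0.80)·(-30) − (+1.62)·(-140)] / -17750 = -0.01143
∂h/∂y = [(-85)·(+1.62) − (-145)·(+0.80)] / -17750 = +0.001223
|∇h| = √(-0.01143² + 0.001223²) = 0.0115
Seepage velocity v = K·i/n = 3.5 × 0.0115 / 0.18 = 0.2236 m/day.

0.22 m/day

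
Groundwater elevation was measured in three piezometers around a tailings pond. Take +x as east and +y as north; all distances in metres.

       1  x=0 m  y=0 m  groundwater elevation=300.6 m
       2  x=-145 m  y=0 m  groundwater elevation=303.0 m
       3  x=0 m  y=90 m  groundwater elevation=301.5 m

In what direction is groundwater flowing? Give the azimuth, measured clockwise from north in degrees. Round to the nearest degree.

∂h/∂x = (303.0 − 300.6) / (-145 − 0) = -0.01655
∂h/∂y = (301.5 − 300.6) / (90 − 0) = +0.010000
Flow direction (−∇h) has components (+0.01655 E, -0.010000 N).
Azimuth = atan2(E, N) = atan2(+0.01655, -0.010000) = 121.1° ≈ 121°.

121°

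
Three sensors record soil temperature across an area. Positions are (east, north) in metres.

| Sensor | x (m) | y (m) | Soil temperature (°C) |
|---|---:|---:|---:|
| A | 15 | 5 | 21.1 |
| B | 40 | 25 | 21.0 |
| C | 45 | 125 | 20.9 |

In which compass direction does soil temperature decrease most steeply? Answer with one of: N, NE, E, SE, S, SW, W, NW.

Taking A as reference: B−A = (25, 20, -0.1); C−A = (30, 120, -0.2).
Solve a·Δx + b·Δy = ΔT: det = 25·120 − 30·20 = 2400.
∂T/∂x = [(-0.1)·120 − (-0.2)·20] / 2400 = -0.003333
∂T/∂y = [25·(-0.2) − 30·(-0.1)] / 2400 = -0.0008333
Steepest decrease is along −∇f = (+0.003333 E, +0.0008333 N) → east.

E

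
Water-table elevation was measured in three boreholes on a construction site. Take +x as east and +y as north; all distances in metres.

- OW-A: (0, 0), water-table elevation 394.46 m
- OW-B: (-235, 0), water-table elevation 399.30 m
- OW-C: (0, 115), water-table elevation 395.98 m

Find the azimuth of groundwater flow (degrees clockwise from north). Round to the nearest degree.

123°

∂h/∂x = (399.30 − 394.46) / (-235 − 0) = -0.02060
∂h/∂y = (395.98 − 394.46) / (115 − 0) = +0.01322
Flow direction (−∇h) has components (+0.02060 E, -0.01322 N).
Azimuth = atan2(E, N) = atan2(+0.02060, -0.01322) = 122.7° ≈ 123°.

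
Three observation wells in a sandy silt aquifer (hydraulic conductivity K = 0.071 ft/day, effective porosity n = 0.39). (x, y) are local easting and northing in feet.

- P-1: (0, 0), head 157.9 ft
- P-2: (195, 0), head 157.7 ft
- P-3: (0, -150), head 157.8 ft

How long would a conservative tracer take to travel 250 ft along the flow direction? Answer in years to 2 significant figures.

3100 years

∂h/∂x = (157.7 − 157.9) / (195 − 0) = -0.001026
∂h/∂y = (157.8 − 157.9) / (-150 − 0) = +0.0006667
|∇h| = √(-0.001026² + 0.0006667²) = 0.001224
Seepage velocity v = K·i/n = 0.071 × 0.001224 / 0.39 = 0.0002228 ft/day.
t = 250 / 0.0002228 = 1.122e+06 days = 3.07e+03 years.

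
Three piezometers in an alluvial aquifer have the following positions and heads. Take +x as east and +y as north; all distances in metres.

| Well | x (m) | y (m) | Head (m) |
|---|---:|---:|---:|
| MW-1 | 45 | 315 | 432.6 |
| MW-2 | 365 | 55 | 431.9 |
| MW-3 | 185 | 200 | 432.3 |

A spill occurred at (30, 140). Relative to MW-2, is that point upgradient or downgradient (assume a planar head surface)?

upgradient

Differences from MW-1: to MW-2 (Δx, Δy, Δh) = (320, -260, -0.7); to MW-3 = (140, -115, -0.3).
Determinant of the coordinate differences = 320·(-115) − 140·(-260) = -400.
∂h/∂x = [(-0.7)·(-115) − (-0.3)·(-260)] / -400 = -0.006250
∂h/∂y = [320·(-0.3) − 140·(-0.7)] / -400 = -0.005000
Head at (30, 140) = 432.6 + (-0.006250)·(-15) + (-0.005000)·(-175) = 433.57 m.
That is higher than the 431.9 m at MW-2, so the point is upgradient.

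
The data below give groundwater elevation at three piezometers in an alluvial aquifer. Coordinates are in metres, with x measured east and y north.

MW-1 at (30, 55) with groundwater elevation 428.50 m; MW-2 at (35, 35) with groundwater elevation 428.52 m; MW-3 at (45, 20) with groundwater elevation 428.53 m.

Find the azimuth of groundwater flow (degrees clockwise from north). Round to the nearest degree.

034°

Differences from MW-1: to MW-2 (Δx, Δy, Δh) = (5, -20, +0.02); to MW-3 = (15, -35, +0.03).
Determinant of the coordinate differences = 5·(-35) − 15·(-20) = 125.
∂h/∂x = [(+0.02)·(-35) − (+0.03)·(-20)] / 125 = -0.0008000
∂h/∂y = [5·(+0.03) − 15·(+0.02)] / 125 = -0.001200
Flow direction (−∇h) has components (+0.0008000 E, +0.001200 N).
Azimuth = atan2(E, N) = atan2(+0.0008000, +0.001200) = 33.7° ≈ 034°.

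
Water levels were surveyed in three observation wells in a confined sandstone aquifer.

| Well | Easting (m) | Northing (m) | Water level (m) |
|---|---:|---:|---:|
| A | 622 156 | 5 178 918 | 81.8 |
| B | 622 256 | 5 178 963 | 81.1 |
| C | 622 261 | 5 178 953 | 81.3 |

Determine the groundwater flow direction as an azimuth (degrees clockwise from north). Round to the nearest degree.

355°

Taking A as reference: B−A = (100, 45, -0.7); C−A = (105, 35, -0.5).
Solve a·Δx + b·Δy = Δh: det = 100·35 − 105·45 = -1225.
∂h/∂x = [(-0.7)·35 − (-0.5)·45] / -1225 = +0.001633
∂h/∂y = [100·(-0.5) − 105·(-0.7)] / -1225 = -0.01918
Flow direction (−∇h) has components (-0.001633 E, +0.01918 N).
Azimuth = atan2(E, N) = atan2(-0.001633, +0.01918) = 355.1° ≈ 355°.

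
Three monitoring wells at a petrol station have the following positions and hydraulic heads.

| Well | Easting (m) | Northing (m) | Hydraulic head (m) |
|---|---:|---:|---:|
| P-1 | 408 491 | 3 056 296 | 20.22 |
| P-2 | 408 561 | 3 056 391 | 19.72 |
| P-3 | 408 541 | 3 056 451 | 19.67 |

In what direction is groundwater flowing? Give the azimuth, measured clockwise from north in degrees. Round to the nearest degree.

With h = a·x + b·y + c and P-1 as origin, the differences give:
  70·a + 95·b = -0.50
  50·a + 155·b = -0.55
Eliminate b (×155 and ×95, subtract): 6100·a = -25.250 → a = ∂h/∂x = -0.004139
Back-substitute: b = ∂h/∂y = -0.002213.
Flow direction (−∇h) has components (+0.004139 E, +0.002213 N).
Azimuth = atan2(E, N) = atan2(+0.004139, +0.002213) = 61.9° ≈ 062°.

062°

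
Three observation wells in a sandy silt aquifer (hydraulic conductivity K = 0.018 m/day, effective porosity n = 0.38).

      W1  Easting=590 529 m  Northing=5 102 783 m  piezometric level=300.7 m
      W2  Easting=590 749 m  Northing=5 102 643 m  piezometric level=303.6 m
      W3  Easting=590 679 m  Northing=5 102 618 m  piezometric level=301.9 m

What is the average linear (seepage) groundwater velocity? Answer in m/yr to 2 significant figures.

With h = a·x + b·y + c and W1 as origin, the differences give:
  220·a + (-140)·b = +2.9
  150·a + (-165)·b = +1.2
Eliminate b (×(-165) and ×(-140), subtract): -15300·a = -310.50 → a = ∂h/∂x = +0.02029
Back-substitute: b = ∂h/∂y = +0.01118.
|∇h| = √(0.02029² + 0.01118²) = 0.02317
Seepage velocity v = K·i/n = 0.018 × 0.02317 / 0.38 = 0.001098 m/day = 0.401 m/yr.

0.40 m/yr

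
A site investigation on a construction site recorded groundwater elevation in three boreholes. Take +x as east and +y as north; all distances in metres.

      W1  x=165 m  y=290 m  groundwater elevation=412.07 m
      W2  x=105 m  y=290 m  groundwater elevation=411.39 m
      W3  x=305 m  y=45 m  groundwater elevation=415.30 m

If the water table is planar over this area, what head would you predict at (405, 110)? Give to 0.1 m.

Differences from W1: to W2 (Δx, Δy, Δh) = (-60, 0, -0.68); to W3 = (140, -245, +3.23).
Solve a·Δx + b·Δy = Δh: det = (-60)·(-245) − 140·0 = 14700.
∂h/∂x = [(-0.68)·(-245) − (+3.23)·0] / 14700 = +0.01133
∂h/∂y = [(-60)·(+3.23) − 140·(-0.68)] / 14700 = -0.006707
h(405, 110) = 412.07 + (+0.01133)·(240) + (-0.006707)·(-180) = 412.07 +2.720 +1.207 = 415.997 m.

416.0 m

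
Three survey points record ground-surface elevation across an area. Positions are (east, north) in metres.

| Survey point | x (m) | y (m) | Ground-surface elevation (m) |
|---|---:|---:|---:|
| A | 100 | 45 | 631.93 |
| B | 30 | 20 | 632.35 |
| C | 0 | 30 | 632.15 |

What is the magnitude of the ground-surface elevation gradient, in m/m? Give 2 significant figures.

0.018 m/m

Taking A as reference: B−A = (-70, -25, +0.42); C−A = (-100, -15, +0.22).
Solve a·Δx + b·Δy = Δz: det = (-70)·(-15) − (-100)·(-25) = -1450.
∂z/∂x = [(+0.42)·(-15) − (+0.22)·(-25)] / -1450 = +0.0005517
∂z/∂y = [(-70)·(+0.22) − (-100)·(+0.42)] / -1450 = -0.01834
|∇f| = √(0.0005517² + -0.01834²) = 0.01835 m/m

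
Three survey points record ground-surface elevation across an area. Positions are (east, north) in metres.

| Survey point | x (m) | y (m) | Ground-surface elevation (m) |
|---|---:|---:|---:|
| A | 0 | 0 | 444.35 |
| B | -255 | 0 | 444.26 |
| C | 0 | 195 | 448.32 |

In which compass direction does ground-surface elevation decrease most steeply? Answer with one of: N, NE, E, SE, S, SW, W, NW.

S

∂z/∂x = (444.26 − 444.35) / (-255 − 0) = +0.0003529
∂z/∂y = (448.32 − 444.35) / (195 − 0) = +0.02036
Steepest decrease is along −∇f = (-0.0003529 E, -0.02036 N) → south.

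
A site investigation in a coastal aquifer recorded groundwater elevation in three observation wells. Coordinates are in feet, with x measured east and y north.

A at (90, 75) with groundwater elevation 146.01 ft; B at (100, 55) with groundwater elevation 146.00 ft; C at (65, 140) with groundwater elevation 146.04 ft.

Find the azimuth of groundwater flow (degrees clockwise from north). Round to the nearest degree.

Differences from A: to B (Δx, Δy, Δh) = (10, -20, -0.01); to C = (-25, 65, +0.03).
Solve a·Δx + b·Δy = Δh: det = 10·65 − (-25)·(-20) = 150.
∂h/∂x = [(-0.01)·65 − (+0.03)·(-20)] / 150 = -0.0003333
∂h/∂y = [10·(+0.03) − (-25)·(-0.01)] / 150 = +0.0003333
Flow direction (−∇h) has components (+0.0003333 E, -0.0003333 N).
Azimuth = atan2(E, N) = atan2(+0.0003333, -0.0003333) = 135.0° ≈ 135°.

135°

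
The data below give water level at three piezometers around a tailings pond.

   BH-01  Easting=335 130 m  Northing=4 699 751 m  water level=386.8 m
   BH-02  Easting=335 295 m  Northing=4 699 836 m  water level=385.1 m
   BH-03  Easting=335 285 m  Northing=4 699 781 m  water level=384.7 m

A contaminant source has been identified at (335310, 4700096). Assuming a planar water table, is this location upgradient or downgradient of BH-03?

upgradient

Taking BH-01 as reference: BH-02−BH-01 = (165, 85, -1.7); BH-03−BH-01 = (155, 30, -2.1).
Determinant of the coordinate differences = 165·30 − 155·85 = -8225.
∂h/∂x = [(-1.7)·30 − (-2.1)·85] / -8225 = -0.01550
∂h/∂y = [165·(-2.1) − 155·(-1.7)] / -8225 = +0.01009
Head at (335310, 4700096) = 386.8 + (-0.01550)·(180) + (+0.01009)·(345) = 387.49 m.
That is higher than the 384.7 m at BH-03, so the point is upgradient.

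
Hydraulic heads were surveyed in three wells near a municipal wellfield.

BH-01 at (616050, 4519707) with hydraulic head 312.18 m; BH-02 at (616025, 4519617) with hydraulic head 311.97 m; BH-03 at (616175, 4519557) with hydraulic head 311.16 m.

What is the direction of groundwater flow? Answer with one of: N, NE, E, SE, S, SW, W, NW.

SE

With h = a·x + b·y + c and BH-01 as origin, the differences give:
  (-25)·a + (-90)·b = -0.21
  125·a + (-150)·b = -1.02
Eliminate b (×(-150) and ×(-90), subtract): 15000·a = -60.300 → a = ∂h/∂x = -0.004020
Back-substitute: b = ∂h/∂y = +0.003450.
Flow = −∇h = (+0.004020 east, -0.003450 north), which points southeast.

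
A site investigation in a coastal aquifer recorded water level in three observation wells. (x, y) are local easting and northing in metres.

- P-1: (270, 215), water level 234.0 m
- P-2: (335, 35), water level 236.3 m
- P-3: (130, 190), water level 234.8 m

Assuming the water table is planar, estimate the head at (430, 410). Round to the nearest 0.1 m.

Taking P-1 as reference: P-2−P-1 = (65, -180, +2.3); P-3−P-1 = (-140, -25, +0.8).
Determinant of the coordinate differences = 65·(-25) − (-140)·(-180) = -26825.
∂h/∂x = [(+2.3)·(-25) − (+0.8)·(-180)] / -26825 = -0.003225
∂h/∂y = [65·(+0.8) − (-140)·(+2.3)] / -26825 = -0.01394
h(430, 410) = 234.0 + (-0.003225)·(160) + (-0.01394)·(195) = 234.0 -0.516 -2.719 = 230.765 m.

230.8 m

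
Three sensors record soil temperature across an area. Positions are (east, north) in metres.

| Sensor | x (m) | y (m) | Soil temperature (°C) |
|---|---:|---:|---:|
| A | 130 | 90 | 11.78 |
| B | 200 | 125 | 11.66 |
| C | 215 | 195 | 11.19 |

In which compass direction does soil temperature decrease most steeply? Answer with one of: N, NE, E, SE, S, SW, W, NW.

N

Differences from A: to B (Δx, Δy, Δh) = (70, 35, -0.12); to C = (85, 105, -0.59).
Determinant of the coordinate differences = 70·105 − 85·35 = 4375.
∂T/∂x = [(-0.12)·105 − (-0.59)·35] / 4375 = +0.001840
∂T/∂y = [70·(-0.59) − 85·(-0.12)] / 4375 = -0.007109
Steepest decrease is along −∇f = (-0.001840 E, +0.007109 N) → north.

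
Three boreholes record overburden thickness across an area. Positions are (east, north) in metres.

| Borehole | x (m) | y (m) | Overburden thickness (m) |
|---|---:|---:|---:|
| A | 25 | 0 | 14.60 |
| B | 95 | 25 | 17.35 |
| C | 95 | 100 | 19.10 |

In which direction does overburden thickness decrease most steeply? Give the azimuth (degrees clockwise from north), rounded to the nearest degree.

With d = a·x + b·y + c and A as origin, the differences give:
  70·a + 25·b = +2.75
  70·a + 100·b = +4.50
Eliminate b (×100 and ×25, subtract): 5250·a = 162.500 → a = ∂d/∂x = +0.03095
Back-substitute: b = ∂d/∂y = +0.02333.
Steepest decrease is along −∇f: components (-0.03095 E, -0.02333 N).
Azimuth = atan2(-0.03095, -0.02333) = 233.0° ≈ 233°.

233°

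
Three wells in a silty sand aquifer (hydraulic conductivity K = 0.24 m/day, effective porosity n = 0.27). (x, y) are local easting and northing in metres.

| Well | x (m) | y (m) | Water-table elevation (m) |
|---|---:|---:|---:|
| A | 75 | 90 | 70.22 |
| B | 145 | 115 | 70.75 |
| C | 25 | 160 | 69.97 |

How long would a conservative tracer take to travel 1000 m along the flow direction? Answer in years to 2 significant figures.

430 years

With h = a·x + b·y + c and A as origin, the differences give:
  70·a + 25·b = +0.53
  (-50)·a + 70·b = -0.25
Eliminate b (×70 and ×25, subtract): 6150·a = 43.350 → a = ∂h/∂x = +0.007049
Back-substitute: b = ∂h/∂y = +0.001463.
|∇h| = √(0.007049² + 0.001463²) = 0.007199
Seepage velocity v = K·i/n = 0.24 × 0.007199 / 0.27 = 0.006399 m/day.
t = 1000 / 0.006399 = 1.563e+05 days = 428 years.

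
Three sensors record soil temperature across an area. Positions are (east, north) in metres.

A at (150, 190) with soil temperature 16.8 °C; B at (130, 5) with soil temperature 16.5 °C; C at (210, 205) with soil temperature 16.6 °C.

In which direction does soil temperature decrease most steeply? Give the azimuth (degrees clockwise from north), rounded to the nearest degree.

Differences from A: to B (Δx, Δy, Δh) = (-20, -185, -0.3); to C = (60, 15, -0.2).
Solve a·Δx + b·Δy = ΔT: det = (-20)·15 − 60·(-185) = 10800.
∂T/∂x = [(-0.3)·15 − (-0.2)·(-185)] / 10800 = -0.003843
∂T/∂y = [(-20)·(-0.2) − 60·(-0.3)] / 10800 = +0.002037
Steepest decrease is along −∇f: components (+0.003843 E, -0.002037 N).
Azimuth = atan2(+0.003843, -0.002037) = 117.9° ≈ 118°.

118°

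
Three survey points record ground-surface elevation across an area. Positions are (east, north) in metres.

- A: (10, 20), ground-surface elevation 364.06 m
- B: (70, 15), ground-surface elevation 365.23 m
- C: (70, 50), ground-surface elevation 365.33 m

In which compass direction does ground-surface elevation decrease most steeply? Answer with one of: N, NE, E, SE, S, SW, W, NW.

W

Taking A as reference: B−A = (60, -5, +1.17); C−A = (60, 30, +1.27).
Determinant of the coordinate differences = 60·30 − 60·(-5) = 2100.
∂z/∂x = [(+1.17)·30 − (+1.27)·(-5)] / 2100 = +0.01974
∂z/∂y = [60·(+1.27) − 60·(+1.17)] / 2100 = +0.002857
Steepest decrease is along −∇f = (-0.01974 E, -0.002857 N) → west.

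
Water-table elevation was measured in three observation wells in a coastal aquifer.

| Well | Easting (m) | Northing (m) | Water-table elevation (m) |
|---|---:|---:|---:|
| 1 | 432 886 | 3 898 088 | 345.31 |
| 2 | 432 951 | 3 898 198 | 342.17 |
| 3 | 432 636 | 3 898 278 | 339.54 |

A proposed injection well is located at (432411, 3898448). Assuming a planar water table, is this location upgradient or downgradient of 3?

Three-point gradient (reference 1): Δ to 2 = (65, 110, -3.14), Δ to 3 = (-250, 190, -5.77).
∂h/∂x = +0.0009561, ∂h/∂y = -0.02911 (det = 39850).
Head at (432411, 3898448) = 345.31 + (+0.0009561)·(-475) + (-0.02911)·(360) = 334.38 m.
That is lower than the 339.54 m at 3, so the point is downgradient.

downgradient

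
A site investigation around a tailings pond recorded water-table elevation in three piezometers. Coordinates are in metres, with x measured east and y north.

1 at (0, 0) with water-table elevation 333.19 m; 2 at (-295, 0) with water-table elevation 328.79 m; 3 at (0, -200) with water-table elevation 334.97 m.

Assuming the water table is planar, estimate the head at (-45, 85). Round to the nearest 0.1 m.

∂h/∂x = (328.79 − 333.19) / (-295 − 0) = +0.01492
∂h/∂y = (334.97 − 333.19) / (-200 − 0) = -0.008900
h(-45, 85) = 333.19 + (+0.01492)·(-45) + (-0.008900)·(85) = 333.19 -0.671 -0.757 = 331.762 m.

331.8 m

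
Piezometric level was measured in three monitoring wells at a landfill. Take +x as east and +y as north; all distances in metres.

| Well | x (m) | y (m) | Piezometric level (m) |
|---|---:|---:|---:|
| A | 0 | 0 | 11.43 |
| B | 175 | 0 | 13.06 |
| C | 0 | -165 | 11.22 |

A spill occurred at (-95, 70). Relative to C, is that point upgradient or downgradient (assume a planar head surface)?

downgradient

∂h/∂x = (13.06 − 11.43) / (175 − 0) = +0.009314
∂h/∂y = (11.22 − 11.43) / (-165 − 0) = +0.001273
Head at (-95, 70) = 11.43 + (+0.009314)·(-95) + (+0.001273)·(70) = 10.63 m.
That is lower than the 11.22 m at C, so the point is downgradient.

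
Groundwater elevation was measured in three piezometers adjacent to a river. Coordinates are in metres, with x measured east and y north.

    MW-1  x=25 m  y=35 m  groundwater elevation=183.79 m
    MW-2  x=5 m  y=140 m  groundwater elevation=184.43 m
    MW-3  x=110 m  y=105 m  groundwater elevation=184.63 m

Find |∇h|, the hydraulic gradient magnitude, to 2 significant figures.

Differences from MW-1: to MW-2 (Δx, Δy, Δh) = (-20, 105, +0.64); to MW-3 = (85, 70, +0.84).
Solve a·Δx + b·Δy = Δh: det = (-20)·70 − 85·105 = -10325.
∂h/∂x = [(+0.64)·70 − (+0.84)·105] / -10325 = +0.004203
∂h/∂y = [(-20)·(+0.84) − 85·(+0.64)] / -10325 = +0.006896
|∇h| = √(0.004203² + 0.006896²) = 0.008076

0.0081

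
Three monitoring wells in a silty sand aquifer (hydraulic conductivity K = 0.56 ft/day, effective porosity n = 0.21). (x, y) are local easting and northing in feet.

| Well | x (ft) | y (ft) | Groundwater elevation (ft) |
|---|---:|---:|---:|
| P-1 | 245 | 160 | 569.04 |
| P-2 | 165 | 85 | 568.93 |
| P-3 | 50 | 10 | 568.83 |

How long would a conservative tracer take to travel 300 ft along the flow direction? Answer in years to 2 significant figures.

With h = a·x + b·y + c and P-1 as origin, the differences give:
  (-80)·a + (-75)·b = -0.11
  (-195)·a + (-150)·b = -0.21
Eliminate b (×(-150) and ×(-75), subtract): -2625·a = 0.750 → a = ∂h/∂x = -0.0002857
Back-substitute: b = ∂h/∂y = +0.001771.
|∇h| = √(-0.0002857² + 0.001771²) = 0.001794
Seepage velocity v = K·i/n = 0.56 × 0.001794 / 0.21 = 0.004784 ft/day.
t = 300 / 0.004784 = 6.271e+04 days = 172 years.

170 years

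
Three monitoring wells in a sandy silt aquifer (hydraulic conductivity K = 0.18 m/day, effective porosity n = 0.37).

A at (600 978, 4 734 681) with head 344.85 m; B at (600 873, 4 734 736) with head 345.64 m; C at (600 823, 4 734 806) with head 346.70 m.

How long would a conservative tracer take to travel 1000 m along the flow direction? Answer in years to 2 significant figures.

360 years

With h = a·x + b·y + c and A as origin, the differences give:
  (-105)·a + 55·b = +0.79
  (-155)·a + 125·b = +1.85
Eliminate b (×125 and ×55, subtract): -4600·a = -3.000 → a = ∂h/∂x = +0.0006522
Back-substitute: b = ∂h/∂y = +0.01561.
|∇h| = √(0.0006522² + 0.01561²) = 0.01562
Seepage velocity v = K·i/n = 0.18 × 0.01562 / 0.37 = 0.007599 m/day.
t = 1000 / 0.007599 = 1.316e+05 days = 360 years.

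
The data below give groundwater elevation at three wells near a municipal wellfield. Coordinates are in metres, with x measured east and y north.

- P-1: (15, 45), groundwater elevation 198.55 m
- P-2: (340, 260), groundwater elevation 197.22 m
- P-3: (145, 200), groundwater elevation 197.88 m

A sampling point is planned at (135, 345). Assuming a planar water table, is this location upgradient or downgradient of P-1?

Three-point gradient (reference P-1): Δ to P-2 = (325, 215, -1.33), Δ to P-3 = (130, 155, -0.67).
∂h/∂x = -0.002769, ∂h/∂y = -0.002000 (det = 22425).
Head at (135, 345) = 198.55 + (-0.002769)·(120) + (-0.002000)·(300) = 197.62 m.
That is lower than the 198.55 m at P-1, so the point is downgradient.

downgradient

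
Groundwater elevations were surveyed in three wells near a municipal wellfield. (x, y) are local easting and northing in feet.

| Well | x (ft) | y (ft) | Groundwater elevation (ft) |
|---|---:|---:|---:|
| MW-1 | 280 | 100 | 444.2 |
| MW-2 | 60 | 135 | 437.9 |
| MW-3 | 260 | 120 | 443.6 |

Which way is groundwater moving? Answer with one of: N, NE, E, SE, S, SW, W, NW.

Differences from MW-1: to MW-2 (Δx, Δy, Δh) = (-220, 35, -6.3); to MW-3 = (-20, 20, -0.6).
Determinant of the coordinate differences = (-220)·20 − (-20)·35 = -3700.
∂h/∂x = [(-6.3)·20 − (-0.6)·35] / -3700 = +0.02838
∂h/∂y = [(-220)·(-0.6) − (-20)·(-6.3)] / -3700 = -0.001622
Flow = −∇h = (-0.02838 east, +0.001622 north), which points west.

W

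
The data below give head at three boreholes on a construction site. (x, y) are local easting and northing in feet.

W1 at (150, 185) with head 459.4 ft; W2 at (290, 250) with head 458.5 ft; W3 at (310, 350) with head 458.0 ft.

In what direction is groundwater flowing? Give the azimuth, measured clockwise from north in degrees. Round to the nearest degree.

048°

With h = a·x + b·y + c and W1 as origin, the differences give:
  140·a + 65·b = -0.9
  160·a + 165·b = -1.4
Eliminate b (×165 and ×65, subtract): 12700·a = -57.50 → a = ∂h/∂x = -0.004528
Back-substitute: b = ∂h/∂y = -0.004094.
Flow direction (−∇h) has components (+0.004528 E, +0.004094 N).
Azimuth = atan2(E, N) = atan2(+0.004528, +0.004094) = 47.9° ≈ 048°.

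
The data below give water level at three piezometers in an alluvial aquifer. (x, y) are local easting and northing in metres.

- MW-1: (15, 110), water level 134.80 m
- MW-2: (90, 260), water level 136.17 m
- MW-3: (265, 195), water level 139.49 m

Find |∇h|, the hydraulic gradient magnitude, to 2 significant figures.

0.019

With h = a·x + b·y + c and MW-1 as origin, the differences give:
  75·a + 150·b = +1.37
  250·a + 85·b = +4.69
Eliminate b (×85 and ×150, subtract): -31125·a = -587.050 → a = ∂h/∂x = +0.01886
Back-substitute: b = ∂h/∂y = -0.0002972.
|∇h| = √(0.01886² + -0.0002972²) = 0.01886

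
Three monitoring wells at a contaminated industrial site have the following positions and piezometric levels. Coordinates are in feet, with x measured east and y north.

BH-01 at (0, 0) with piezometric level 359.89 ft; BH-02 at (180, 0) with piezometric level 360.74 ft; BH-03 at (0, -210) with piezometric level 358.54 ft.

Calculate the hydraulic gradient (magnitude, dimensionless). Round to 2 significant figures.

∂h/∂x = (360.74 − 359.89) / (180 − 0) = +0.004722
∂h/∂y = (358.54 − 359.89) / (-210 − 0) = +0.006429
|∇h| = √(0.004722² + 0.006429²) = 0.007977

0.0080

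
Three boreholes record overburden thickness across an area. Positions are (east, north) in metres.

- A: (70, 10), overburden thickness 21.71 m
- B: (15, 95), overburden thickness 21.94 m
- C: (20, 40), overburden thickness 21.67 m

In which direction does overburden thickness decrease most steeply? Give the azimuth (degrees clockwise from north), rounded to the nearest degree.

With d = a·x + b·y + c and A as origin, the differences give:
  (-55)·a + 85·b = +0.23
  (-50)·a + 30·b = -0.04
Eliminate b (×30 and ×85, subtract): 2600·a = 10.300 → a = ∂d/∂x = +0.003962
Back-substitute: b = ∂d/∂y = +0.005269.
Steepest decrease is along −∇f: components (-0.003962 E, -0.005269 N).
Azimuth = atan2(-0.003962, -0.005269) = 216.9° ≈ 217°.

217°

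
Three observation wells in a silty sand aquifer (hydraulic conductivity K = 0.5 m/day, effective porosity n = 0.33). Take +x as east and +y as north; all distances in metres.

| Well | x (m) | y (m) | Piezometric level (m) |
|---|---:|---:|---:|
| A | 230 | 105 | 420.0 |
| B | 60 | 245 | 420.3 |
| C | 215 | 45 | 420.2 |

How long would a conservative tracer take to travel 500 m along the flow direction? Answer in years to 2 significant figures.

200 years

Three-point gradient (reference A): Δ to B = (-170, 140, +0.3), Δ to C = (-15, -60, +0.2).
∂h/∂x = -0.003740, ∂h/∂y = -0.002398 (det = 12300).
|∇h| = √(-0.003740² + -0.002398²) = 0.004443
Seepage velocity v = K·i/n = 0.5 × 0.004443 / 0.33 = 0.006732 m/day.
t = 500 / 0.006732 = 7.427e+04 days = 203 years.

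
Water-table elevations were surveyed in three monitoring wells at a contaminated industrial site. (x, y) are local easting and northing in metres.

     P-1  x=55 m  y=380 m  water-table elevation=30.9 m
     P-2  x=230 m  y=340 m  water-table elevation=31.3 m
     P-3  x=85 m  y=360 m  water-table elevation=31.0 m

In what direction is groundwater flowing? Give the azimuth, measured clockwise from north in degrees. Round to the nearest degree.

324°

Taking P-1 as reference: P-2−P-1 = (175, -40, +0.4); P-3−P-1 = (30, -20, +0.1).
Determinant of the coordinate differences = 175·(-20) − 30·(-40) = -2300.
∂h/∂x = [(+0.4)·(-20) − (+0.1)·(-40)] / -2300 = +0.001739
∂h/∂y = [175·(+0.1) − 30·(+0.4)] / -2300 = -0.002391
Flow direction (−∇h) has components (-0.001739 E, +0.002391 N).
Azimuth = atan2(E, N) = atan2(-0.001739, +0.002391) = 324.0° ≈ 324°.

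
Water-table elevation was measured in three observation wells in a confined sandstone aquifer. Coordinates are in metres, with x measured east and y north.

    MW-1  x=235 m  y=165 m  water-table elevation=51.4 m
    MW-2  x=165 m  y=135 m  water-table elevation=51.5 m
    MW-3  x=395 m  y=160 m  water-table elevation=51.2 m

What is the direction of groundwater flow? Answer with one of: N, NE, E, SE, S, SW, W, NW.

Taking MW-1 as reference: MW-2−MW-1 = (-70, -30, +0.1); MW-3−MW-1 = (160, -5, -0.2).
Determinant of the coordinate differences = (-70)·(-5) − 160·(-30) = 5150.
∂h/∂x = [(+0.1)·(-5) − (-0.2)·(-30)] / 5150 = -0.001262
∂h/∂y = [(-70)·(-0.2) − 160·(+0.1)] / 5150 = -0.0003883
Flow = −∇h = (+0.001262 east, +0.0003883 north), which points east.

E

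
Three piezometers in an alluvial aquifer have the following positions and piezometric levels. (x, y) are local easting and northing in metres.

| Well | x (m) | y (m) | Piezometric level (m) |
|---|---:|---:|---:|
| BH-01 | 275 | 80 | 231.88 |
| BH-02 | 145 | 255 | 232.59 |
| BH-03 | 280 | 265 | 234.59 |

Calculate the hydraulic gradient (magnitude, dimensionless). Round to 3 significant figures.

0.0198

Differences from BH-01: to BH-02 (Δx, Δy, Δh) = (-130, 175, +0.71); to BH-03 = (5, 185, +2.71).
Solve a·Δx + b·Δy = Δh: det = (-130)·185 − 5·175 = -24925.
∂h/∂x = [(+0.71)·185 − (+2.71)·175] / -24925 = +0.01376
∂h/∂y = [(-130)·(+2.71) − 5·(+0.71)] / -24925 = +0.01428
|∇h| = √(0.01376² + 0.01428²) = 0.01983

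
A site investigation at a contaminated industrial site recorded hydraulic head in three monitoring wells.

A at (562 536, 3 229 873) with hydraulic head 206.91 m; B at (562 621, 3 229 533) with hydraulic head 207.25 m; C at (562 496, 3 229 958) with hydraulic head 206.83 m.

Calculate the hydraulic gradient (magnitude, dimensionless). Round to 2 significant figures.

0.0011

Taking A as reference: B−A = (85, -340, +0.34); C−A = (-40, 85, -0.08).
Solve a·Δx + b·Δy = Δh: det = 85·85 − (-40)·(-340) = -6375.
∂h/∂x = [(+0.34)·85 − (-0.08)·(-340)] / -6375 = -0.0002667
∂h/∂y = [85·(-0.08) − (-40)·(+0.34)] / -6375 = -0.001067
|∇h| = √(-0.0002667² + -0.001067²) = 0.0011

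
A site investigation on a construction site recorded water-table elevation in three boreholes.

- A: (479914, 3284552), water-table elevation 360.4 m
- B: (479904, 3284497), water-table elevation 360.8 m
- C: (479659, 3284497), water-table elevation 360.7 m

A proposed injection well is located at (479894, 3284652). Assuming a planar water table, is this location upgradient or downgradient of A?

Taking A as reference: B−A = (-10, -55, +0.4); C−A = (-255, -55, +0.3).
Determinant of the coordinate differences = (-10)·(-55) − (-255)·(-55) = -13475.
∂h/∂x = [(+0.4)·(-55) − (+0.3)·(-55)] / -13475 = +0.0004082
∂h/∂y = [(-10)·(+0.3) − (-255)·(+0.4)] / -13475 = -0.007347
Head at (479894, 3284652) = 360.4 + (+0.0004082)·(-20) + (-0.007347)·(100) = 359.66 m.
That is lower than the 360.4 m at A, so the point is downgradient.

downgradient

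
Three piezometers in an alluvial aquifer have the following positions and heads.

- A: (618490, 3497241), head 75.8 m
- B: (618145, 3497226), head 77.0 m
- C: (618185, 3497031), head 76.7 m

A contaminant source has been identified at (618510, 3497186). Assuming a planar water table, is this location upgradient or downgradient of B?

Three-point gradient (reference A): Δ to B = (-345, -15, +1.2), Δ to C = (-305, -210, +0.9).
∂h/∂x = -0.003514, ∂h/∂y = +0.0008177 (det = 67875).
Head at (618510, 3497186) = 75.8 + (-0.003514)·(20) + (+0.0008177)·(-55) = 75.68 m.
That is lower than the 77.0 m at B, so the point is downgradient.

downgradient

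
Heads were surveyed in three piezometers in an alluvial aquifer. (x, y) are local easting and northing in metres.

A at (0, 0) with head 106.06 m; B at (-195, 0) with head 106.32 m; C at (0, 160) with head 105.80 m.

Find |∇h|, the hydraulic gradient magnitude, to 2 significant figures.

∂h/∂x = (106.32 − 106.06) / (-195 − 0) = -0.001333
∂h/∂y = (105.80 − 106.06) / (160 − 0) = -0.001625
|∇h| = √(-0.001333² + -0.001625²) = 0.002102

0.0021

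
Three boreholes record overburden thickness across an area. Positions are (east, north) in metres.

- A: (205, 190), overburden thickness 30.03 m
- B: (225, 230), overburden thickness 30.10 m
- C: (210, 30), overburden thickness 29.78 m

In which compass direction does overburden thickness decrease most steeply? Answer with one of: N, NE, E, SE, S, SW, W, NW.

Taking A as reference: B−A = (20, 40, +0.07); C−A = (5, -160, -0.25).
Solve a·Δx + b·Δy = Δd: det = 20·(-160) − 5·40 = -3400.
∂d/∂x = [(+0.07)·(-160) − (-0.25)·40] / -3400 = +0.0003529
∂d/∂y = [20·(-0.25) − 5·(+0.07)] / -3400 = +0.001574
Steepest decrease is along −∇f = (-0.0003529 E, -0.001574 N) → south.

S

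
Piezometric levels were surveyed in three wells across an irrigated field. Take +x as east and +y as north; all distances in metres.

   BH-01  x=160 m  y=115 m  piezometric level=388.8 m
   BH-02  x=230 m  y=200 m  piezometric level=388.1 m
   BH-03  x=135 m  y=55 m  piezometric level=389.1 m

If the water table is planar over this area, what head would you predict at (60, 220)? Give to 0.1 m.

389.4 m

With h = a·x + b·y + c and BH-01 as origin, the differences give:
  70·a + 85·b = -0.7
  (-25)·a + (-60)·b = +0.3
Eliminate b (×(-60) and ×85, subtract): -2075·a = 16.50 → a = ∂h/∂x = -0.007952
Back-substitute: b = ∂h/∂y = -0.001687.
h(60, 220) = 388.8 + (-0.007952)·(-100) + (-0.001687)·(105) = 388.8 +0.795 -0.177 = 389.418 m.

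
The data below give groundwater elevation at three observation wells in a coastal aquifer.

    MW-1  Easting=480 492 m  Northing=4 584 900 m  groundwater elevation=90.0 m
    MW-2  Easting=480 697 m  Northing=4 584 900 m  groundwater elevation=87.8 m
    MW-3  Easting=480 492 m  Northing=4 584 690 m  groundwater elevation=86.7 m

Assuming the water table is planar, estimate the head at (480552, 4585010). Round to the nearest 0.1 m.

91.1 m

∂h/∂x = (87.8 − 90.0) / (480697 − 480492) = -0.01073
∂h/∂y = (86.7 − 90.0) / (4584690 − 4584900) = +0.01571
h(480552, 4585010) = 90.0 + (-0.01073)·(60) + (+0.01571)·(110) = 90.0 -0.644 +1.729 = 91.085 m.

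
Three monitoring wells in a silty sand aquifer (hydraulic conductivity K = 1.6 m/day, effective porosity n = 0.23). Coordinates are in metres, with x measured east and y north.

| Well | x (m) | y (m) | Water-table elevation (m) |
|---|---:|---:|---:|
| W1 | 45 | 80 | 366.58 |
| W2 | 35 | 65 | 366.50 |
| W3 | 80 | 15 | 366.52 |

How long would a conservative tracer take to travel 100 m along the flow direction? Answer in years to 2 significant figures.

8.4 years

With h = a·x + b·y + c and W1 as origin, the differences give:
  (-10)·a + (-15)·b = -0.08
  35·a + (-65)·b = -0.06
Eliminate b (×(-65) and ×(-15), subtract): 1175·a = 4.300 → a = ∂h/∂x = +0.003660
Back-substitute: b = ∂h/∂y = +0.002894.
|∇h| = √(0.003660² + 0.002894²) = 0.004666
Seepage velocity v = K·i/n = 1.6 × 0.004666 / 0.23 = 0.03246 m/day.
t = 100 / 0.03246 = 3081 days = 8.44 years.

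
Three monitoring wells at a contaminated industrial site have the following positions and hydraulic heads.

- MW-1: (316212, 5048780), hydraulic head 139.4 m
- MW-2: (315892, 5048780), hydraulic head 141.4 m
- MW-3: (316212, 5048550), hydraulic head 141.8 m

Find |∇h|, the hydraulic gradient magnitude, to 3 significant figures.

∂h/∂x = (141.4 − 139.4) / (315892 − 316212) = -0.006250
∂h/∂y = (141.8 − 139.4) / (5048550 − 5048780) = -0.01043
|∇h| = √(-0.006250² + -0.01043²) = 0.01216

0.0122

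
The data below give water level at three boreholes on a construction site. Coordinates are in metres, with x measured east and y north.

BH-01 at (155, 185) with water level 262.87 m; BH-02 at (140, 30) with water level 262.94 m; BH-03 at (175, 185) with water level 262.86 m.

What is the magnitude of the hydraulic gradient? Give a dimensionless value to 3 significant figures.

0.000642

Taking BH-01 as reference: BH-02−BH-01 = (-15, -155, +0.07); BH-03−BH-01 = (20, 0, -0.01).
Solve a·Δx + b·Δy = Δh: det = (-15)·0 − 20·(-155) = 3100.
∂h/∂x = [(+0.07)·0 − (-0.01)·(-155)] / 3100 = -0.0005000
∂h/∂y = [(-15)·(-0.01) − 20·(+0.07)] / 3100 = -0.0004032
|∇h| = √(-0.0005000² + -0.0004032²) = 0.0006423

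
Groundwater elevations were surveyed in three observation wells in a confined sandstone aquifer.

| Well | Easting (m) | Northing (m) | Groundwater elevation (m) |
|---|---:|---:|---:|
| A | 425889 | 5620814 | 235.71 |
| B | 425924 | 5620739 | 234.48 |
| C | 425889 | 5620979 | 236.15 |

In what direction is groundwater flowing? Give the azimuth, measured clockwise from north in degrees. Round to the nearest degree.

Taking A as reference: B−A = (35, -75, -1.23); C−A = (0, 165, +0.44).
Determinant of the coordinate differences = 35·165 − 0·(-75) = 5775.
∂h/∂x = [(-1.23)·165 − (+0.44)·(-75)] / 5775 = -0.02943
∂h/∂y = [35·(+0.44) − 0·(-1.23)] / 5775 = +0.002667
Flow direction (−∇h) has components (+0.02943 E, -0.002667 N).
Azimuth = atan2(E, N) = atan2(+0.02943, -0.002667) = 95.2° ≈ 095°.

095°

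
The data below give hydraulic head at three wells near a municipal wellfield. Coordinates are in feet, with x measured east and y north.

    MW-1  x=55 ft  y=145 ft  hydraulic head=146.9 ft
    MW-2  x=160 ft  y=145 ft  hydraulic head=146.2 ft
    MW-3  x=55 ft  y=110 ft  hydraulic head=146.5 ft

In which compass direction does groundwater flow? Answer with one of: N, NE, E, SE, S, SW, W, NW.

SE

Three-point gradient (reference MW-1): Δ to MW-2 = (105, 0, -0.7), Δ to MW-3 = (0, -35, -0.4).
∂h/∂x = -0.006667, ∂h/∂y = +0.01143 (det = -3675).
Flow = −∇h = (+0.006667 east, -0.01143 north), which points southeast.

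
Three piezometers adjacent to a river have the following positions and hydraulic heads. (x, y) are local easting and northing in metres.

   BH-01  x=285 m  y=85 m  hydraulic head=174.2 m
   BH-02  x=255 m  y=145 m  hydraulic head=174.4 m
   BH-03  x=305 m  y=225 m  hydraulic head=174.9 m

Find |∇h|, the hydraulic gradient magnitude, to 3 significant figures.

0.00531

Taking BH-01 as reference: BH-02−BH-01 = (-30, 60, +0.2); BH-03−BH-01 = (20, 140, +0.7).
Solve a·Δx + b·Δy = Δh: det = (-30)·140 − 20·60 = -5400.
∂h/∂x = [(+0.2)·140 − (+0.7)·60] / -5400 = +0.002593
∂h/∂y = [(-30)·(+0.7) − 20·(+0.2)] / -5400 = +0.004630
|∇h| = √(0.002593² + 0.004630²) = 0.005307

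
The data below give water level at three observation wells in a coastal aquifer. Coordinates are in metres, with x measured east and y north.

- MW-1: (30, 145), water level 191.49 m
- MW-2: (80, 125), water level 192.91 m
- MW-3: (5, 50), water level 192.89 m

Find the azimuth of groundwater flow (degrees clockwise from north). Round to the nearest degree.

Taking MW-1 as reference: MW-2−MW-1 = (50, -20, +1.42); MW-3−MW-1 = (-25, -95, +1.40).
Determinant of the coordinate differences = 50·(-95) − (-25)·(-20) = -5250.
∂h/∂x = [(+1.42)·(-95) − (+1.40)·(-20)] / -5250 = +0.02036
∂h/∂y = [50·(+1.40) − (-25)·(+1.42)] / -5250 = -0.02010
Flow direction (−∇h) has components (-0.02036 E, +0.02010 N).
Azimuth = atan2(E, N) = atan2(-0.02036, +0.02010) = 314.6° ≈ 315°.

315°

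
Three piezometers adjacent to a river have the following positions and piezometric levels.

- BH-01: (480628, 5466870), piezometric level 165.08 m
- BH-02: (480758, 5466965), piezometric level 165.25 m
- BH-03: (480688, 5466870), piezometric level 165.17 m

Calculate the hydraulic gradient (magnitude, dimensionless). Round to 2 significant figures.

0.0015

Differences from BH-01: to BH-02 (Δx, Δy, Δh) = (130, 95, +0.17); to BH-03 = (60, 0, +0.09).
Determinant of the coordinate differences = 130·0 − 60·95 = -5700.
∂h/∂x = [(+0.17)·0 − (+0.09)·95] / -5700 = +0.001500
∂h/∂y = [130·(+0.09) − 60·(+0.17)] / -5700 = -0.0002632
|∇h| = √(0.001500² + -0.0002632²) = 0.001523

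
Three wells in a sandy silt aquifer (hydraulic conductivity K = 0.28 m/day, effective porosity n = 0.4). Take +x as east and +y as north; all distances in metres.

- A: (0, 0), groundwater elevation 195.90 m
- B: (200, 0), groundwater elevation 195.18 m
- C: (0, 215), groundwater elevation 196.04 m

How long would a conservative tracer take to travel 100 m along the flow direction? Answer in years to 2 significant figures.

110 years

∂h/∂x = (195.18 − 195.90) / (200 − 0) = -0.003600
∂h/∂y = (196.04 − 195.90) / (215 − 0) = +0.0006512
|∇h| = √(-0.003600² + 0.0006512²) = 0.003658
Seepage velocity v = K·i/n = 0.28 × 0.003658 / 0.4 = 0.002561 m/day.
t = 100 / 0.002561 = 3.905e+04 days = 107 years.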